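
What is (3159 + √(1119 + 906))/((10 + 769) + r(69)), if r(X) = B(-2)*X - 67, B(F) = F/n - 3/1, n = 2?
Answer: 801/109 ≈ 7.3486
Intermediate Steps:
B(F) = -3 + F/2 (B(F) = F/2 - 3/1 = F*(½) - 3*1 = F/2 - 3 = -3 + F/2)
r(X) = -67 - 4*X (r(X) = (-3 + (½)*(-2))*X - 67 = (-3 - 1)*X - 67 = -4*X - 67 = -67 - 4*X)
(3159 + √(1119 + 906))/((10 + 769) + r(69)) = (3159 + √(1119 + 906))/((10 + 769) + (-67 - 4*69)) = (3159 + √2025)/(779 + (-67 - 276)) = (3159 + 45)/(779 - 343) = 3204/436 = 3204*(1/436) = 801/109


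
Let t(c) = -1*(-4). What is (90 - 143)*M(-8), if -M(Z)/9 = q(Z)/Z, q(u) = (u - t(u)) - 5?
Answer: 8109/8 ≈ 1013.6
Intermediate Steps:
t(c) = 4
q(u) = -9 + u (q(u) = (u - 1*4) - 5 = (u - 4) - 5 = (-4 + u) - 5 = -9 + u)
M(Z) = -9*(-9 + Z)/Z
(90 - 143)*M(-8) = (90 - 143)*(-9 + 81/(-8)) = -53*(-9 + 81*(-⅛)) = -53*(-9 - 81/8) = -53*(-153/8) = 8109/8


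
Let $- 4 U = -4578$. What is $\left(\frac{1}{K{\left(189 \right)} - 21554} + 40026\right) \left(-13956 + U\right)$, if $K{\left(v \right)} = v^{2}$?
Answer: $- \frac{14529479692689}{28334} \approx -5.1279 \cdot 10^{8}$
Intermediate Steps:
$U = \frac{2289}{2}$ ($U = \left(- \frac{1}{4}\right) \left(-4578\right) = \frac{2289}{2} \approx 1144.5$)
$\left(\frac{1}{K{\left(189 \right)} - 21554} + 40026\right) \left(-13956 + U\right) = \left(\frac{1}{189^{2} - 21554} + 40026\right) \left(-13956 + \frac{2289}{2}\right) = \left(\frac{1}{35721 - 21554} + 40026\right) \left(- \frac{25623}{2}\right) = \left(\frac{1}{14167} + 40026\right) \left(- \frac{25623}{2}\right) = \frac{567048343}{14167} \left(- \frac{25623}{2}\right) = - \frac{14529479692689}{28334}$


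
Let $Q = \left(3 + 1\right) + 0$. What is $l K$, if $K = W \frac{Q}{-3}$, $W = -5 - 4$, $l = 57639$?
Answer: $691668$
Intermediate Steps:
$Q = 4$ ($Q = 4 + 0 = 4$)
$W = -9$ ($W = -5 - 4 = -9$)
$K = 12$ ($K = - 9 \frac{4}{-3} = - 9 \cdot 4 \left(- \frac{1}{3}\right) = \left(-9\right) \left(- \frac{4}{3}\right) = 12$)
$l K = 57639 \cdot 12 = 691668$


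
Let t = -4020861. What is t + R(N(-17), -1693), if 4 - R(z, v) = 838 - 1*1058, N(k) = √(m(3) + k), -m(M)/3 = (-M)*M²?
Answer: -4020637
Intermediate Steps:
m(M) = 3*M³ (m(M) = -3*(-M)*M² = -(-3)*M³ = 3*M³)
N(k) = √(81 + k) (N(k) = √(3*3³ + k) = √(3*27 + k) = √(81 + k))
R(z, v) = 224 (R(z, v) = 4 - (838 - 1*1058) = 4 - (838 - 1058) = 4 - 1*(-220) = 4 + 220 = 224)
t + R(N(-17), -1693) = -4020861 + 224 = -4020637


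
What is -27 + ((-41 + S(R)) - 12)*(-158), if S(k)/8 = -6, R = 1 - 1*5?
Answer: 15931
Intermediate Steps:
R = -4 (R = 1 - 5 = -4)
S(k) = -48 (S(k) = 8*(-6) = -48)
-27 + ((-41 + S(R)) - 12)*(-158) = -27 + ((-41 - 48) - 12)*(-158) = -27 + (-89 - 12)*(-158) = -27 - 101*(-158) = -27 + 15958 = 15931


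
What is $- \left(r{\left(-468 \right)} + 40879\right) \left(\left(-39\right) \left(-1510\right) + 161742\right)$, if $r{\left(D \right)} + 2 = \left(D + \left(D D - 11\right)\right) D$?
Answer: $22557014791656$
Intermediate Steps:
$r{\left(D \right)} = -2 + D \left(-11 + D + D^{2}\right)$ ($r{\left(D \right)} = -2 + \left(D + \left(D D - 11\right)\right) D = -2 + \left(D + \left(D^{2} - 11\right)\right) D = -2 + \left(D + \left(-11 + D^{2}\right)\right) D = -2 + \left(-11 + D + D^{2}\right) D = -2 + D \left(-11 + D + D^{2}\right)$)
$- \left(r{\left(-468 \right)} + 40879\right) \left(\left(-39\right) \left(-1510\right) + 161742\right) = - \left(\left(-2 + \left(-468\right)^{2} + \left(-468\right)^{3} - -5148\right) + 40879\right) \left(\left(-39\right) \left(-1510\right) + 161742\right) = - \left(\left(-2 + 219024 - 102503232 + 5148\right) + 40879\right) \left(58890 + 161742\right) = - \left(-102279062 + 40879\right) 220632 = - \left(-102238183\right) 220632 = \left(-1\right) \left(-22557014791656\right) = 22557014791656$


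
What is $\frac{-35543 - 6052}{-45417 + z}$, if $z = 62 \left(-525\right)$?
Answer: $\frac{13865}{25989} \approx 0.53349$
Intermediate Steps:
$z = -32550$
$\frac{-35543 - 6052}{-45417 + z} = \frac{-35543 - 6052}{-45417 - 32550} = - \frac{41595}{-77967} = \left(-41595\right) \left(- \frac{1}{77967}\right) = \frac{13865}{25989}$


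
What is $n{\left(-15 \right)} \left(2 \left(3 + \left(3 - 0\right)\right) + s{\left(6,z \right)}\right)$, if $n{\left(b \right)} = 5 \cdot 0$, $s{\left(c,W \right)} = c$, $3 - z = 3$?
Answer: $0$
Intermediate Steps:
$z = 0$ ($z = 3 - 3 = 0$)
$n{\left(b \right)} = 0$
$n{\left(-15 \right)} \left(2 \left(3 + \left(3 - 0\right)\right) + s{\left(6,z \right)}\right) = 0 \left(2 \left(3 + \left(3 - 0\right)\right) + 6\right) = 0 \left(2 \left(3 + \left(3 + 0\right)\right) + 6\right) = 0 \left(2 \left(3 + 3\right) + 6\right) = 0 \left(2 \cdot 6 + 6\right) = 0 \left(12 + 6\right) = 0 \cdot 18 = 0$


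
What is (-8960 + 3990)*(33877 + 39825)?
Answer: -366298940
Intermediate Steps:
(-8960 + 3990)*(33877 + 39825) = -4970*73702 = -366298940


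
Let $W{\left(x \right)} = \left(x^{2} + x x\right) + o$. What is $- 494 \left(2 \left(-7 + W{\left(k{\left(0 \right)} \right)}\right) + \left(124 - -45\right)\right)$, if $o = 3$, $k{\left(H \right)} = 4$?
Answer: $-111150$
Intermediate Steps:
$W{\left(x \right)} = 3 + 2 x^{2}$ ($W{\left(x \right)} = \left(x^{2} + x x\right) + 3 = \left(x^{2} + x^{2}\right) + 3 = 2 x^{2} + 3 = 3 + 2 x^{2}$)
$- 494 \left(2 \left(-7 + W{\left(k{\left(0 \right)} \right)}\right) + \left(124 - -45\right)\right) = - 494 \left(2 \left(-7 + \left(3 + 2 \cdot 4^{2}\right)\right) + \left(124 - -45\right)\right) = - 494 \left(2 \left(-7 + \left(3 + 2 \cdot 16\right)\right) + \left(124 + 45\right)\right) = - 494 \left(2 \left(-7 + \left(3 + 32\right)\right) + 169\right) = - 494 \left(2 \left(-7 + 35\right) + 169\right) = - 494 \left(2 \cdot 28 + 169\right) = - 494 \left(56 + 169\right) = \left(-494\right) 225 = -111150$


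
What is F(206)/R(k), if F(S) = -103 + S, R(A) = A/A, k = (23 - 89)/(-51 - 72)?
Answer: 103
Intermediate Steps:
k = 22/41 (k = -66/(-123) = -66*(-1/123) = 22/41 ≈ 0.53658)
R(A) = 1
F(206)/R(k) = (-103 + 206)/1 = 103*1 = 103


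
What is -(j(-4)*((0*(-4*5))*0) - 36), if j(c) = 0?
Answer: 36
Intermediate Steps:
-(j(-4)*((0*(-4*5))*0) - 36) = -(0*((0*(-4*5))*0) - 36) = -(0*((0*(-20))*0) - 36) = -(0*(0*0) - 36) = -(0*0 - 36) = -(0 - 36) = -1*(-36) = 36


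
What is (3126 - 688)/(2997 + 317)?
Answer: 1219/1657 ≈ 0.73567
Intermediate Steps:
(3126 - 688)/(2997 + 317) = 2438/3314 = 2438*(1/3314) = 1219/1657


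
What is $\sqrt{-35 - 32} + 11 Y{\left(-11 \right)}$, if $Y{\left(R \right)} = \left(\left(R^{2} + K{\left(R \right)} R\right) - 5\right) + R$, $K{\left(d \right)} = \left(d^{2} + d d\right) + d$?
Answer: $-26796 + i \sqrt{67} \approx -26796.0 + 8.1853 i$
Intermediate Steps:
$K{\left(d \right)} = d + 2 d^{2}$ ($K{\left(d \right)} = \left(d^{2} + d^{2}\right) + d = 2 d^{2} + d = d + 2 d^{2}$)
$Y{\left(R \right)} = -5 + R + R^{2} + R^{2} \left(1 + 2 R\right)$ ($Y{\left(R \right)} = \left(\left(R^{2} + R \left(1 + 2 R\right) R\right) - 5\right) + R = \left(\left(R^{2} + R^{2} \left(1 + 2 R\right)\right) - 5\right) + R = \left(-5 + R^{2} + R^{2} \left(1 + 2 R\right)\right) + R = -5 + R + R^{2} + R^{2} \left(1 + 2 R\right)$)
$\sqrt{-35 - 32} + 11 Y{\left(-11 \right)} = \sqrt{-35 - 32} + 11 \left(-5 - 11 + 2 \left(-11\right)^{2} + 2 \left(-11\right)^{3}\right) = \sqrt{-67} + 11 \left(-5 - 11 + 2 \cdot 121 + 2 \left(-1331\right)\right) = i \sqrt{67} + 11 \left(-5 - 11 + 242 - 2662\right) = i \sqrt{67} + 11 \left(-2436\right) = i \sqrt{67} - 26796 = -26796 + i \sqrt{67}$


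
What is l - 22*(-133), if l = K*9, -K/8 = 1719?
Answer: -120842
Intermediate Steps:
K = -13752 (K = -8*1719 = -13752)
l = -123768 (l = -13752*9 = -123768)
l - 22*(-133) = -123768 - 22*(-133) = -123768 - 1*(-2926) = -123768 + 2926 = -120842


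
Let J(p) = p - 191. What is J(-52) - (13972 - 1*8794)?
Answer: -5421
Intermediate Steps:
J(p) = -191 + p
J(-52) - (13972 - 1*8794) = (-191 - 52) - (13972 - 1*8794) = -243 - (13972 - 8794) = -243 - 1*5178 = -243 - 5178 = -5421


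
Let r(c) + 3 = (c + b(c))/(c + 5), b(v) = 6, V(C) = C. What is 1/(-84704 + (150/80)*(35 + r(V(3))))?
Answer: -64/5417081 ≈ -1.1814e-5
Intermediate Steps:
r(c) = -3 + (6 + c)/(5 + c) (r(c) = -3 + (c + 6)/(c + 5) = -3 + (6 + c)/(5 + c))
1/(-84704 + (150/80)*(35 + r(V(3)))) = 1/(-84704 + (150/80)*(35 + (-9 - 2*3)/(5 + 3))) = 1/(-84704 + (150*(1/80))*(35 + (-9 - 6)/8)) = 1/(-84704 + 15*(35 + (1/8)*(-15))/8) = 1/(-84704 + 15*(35 - 15/8)/8) = 1/(-84704 + (15/8)*(265/8)) = 1/(-84704 + 3975/64) = 1/(-5417081/64) = -64/5417081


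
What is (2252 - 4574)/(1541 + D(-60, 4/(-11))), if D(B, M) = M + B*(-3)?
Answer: -946/701 ≈ -1.3495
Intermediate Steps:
D(B, M) = M - 3*B
(2252 - 4574)/(1541 + D(-60, 4/(-11))) = (2252 - 4574)/(1541 + (4/(-11) - 3*(-60))) = -2322/(1541 + (4*(-1/11) + 180)) = -2322/(1541 + (-4/11 + 180)) = -2322/(1541 + 1976/11) = -2322/18927/11 = -2322*11/18927 = -946/701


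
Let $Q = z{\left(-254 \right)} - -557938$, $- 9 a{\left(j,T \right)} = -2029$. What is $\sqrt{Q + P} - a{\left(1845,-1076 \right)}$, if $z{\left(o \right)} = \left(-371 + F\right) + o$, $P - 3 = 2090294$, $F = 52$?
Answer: $- \frac{2029}{9} + \sqrt{2647662} \approx 1401.7$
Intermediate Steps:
$a{\left(j,T \right)} = \frac{2029}{9}$ ($a{\left(j,T \right)} = \left(- \frac{1}{9}\right) \left(-2029\right) = \frac{2029}{9}$)
$P = 2090297$ ($P = 3 + 2090294 = 2090297$)
$z{\left(o \right)} = -319 + o$ ($z{\left(o \right)} = \left(-371 + 52\right) + o = -319 + o$)
$Q = 557365$ ($Q = \left(-319 - 254\right) - -557938 = -573 + 557938 = 557365$)
$\sqrt{Q + P} - a{\left(1845,-1076 \right)} = \sqrt{557365 + 2090297} - \frac{2029}{9} = \sqrt{2647662} - \frac{2029}{9} = - \frac{2029}{9} + \sqrt{2647662}$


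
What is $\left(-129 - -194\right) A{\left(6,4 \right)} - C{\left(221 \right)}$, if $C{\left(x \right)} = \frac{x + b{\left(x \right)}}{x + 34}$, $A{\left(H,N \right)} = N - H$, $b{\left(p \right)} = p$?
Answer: $- \frac{1976}{15} \approx -131.73$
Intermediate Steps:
$C{\left(x \right)} = \frac{2 x}{34 + x}$ ($C{\left(x \right)} = \frac{x + x}{x + 34} = \frac{2 x}{34 + x}$)
$\left(-129 - -194\right) A{\left(6,4 \right)} - C{\left(221 \right)} = \left(-129 - -194\right) \left(4 - 6\right) - 2 \cdot 221 \frac{1}{34 + 221} = \left(-129 + 194\right) \left(4 - 6\right) - 2 \cdot 221 \cdot \frac{1}{255} = 65 \left(-2\right) - 2 \cdot 221 \cdot \frac{1}{255} = -130 - \frac{26}{15} = - \frac{1976}{15}$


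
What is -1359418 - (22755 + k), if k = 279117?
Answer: -1661290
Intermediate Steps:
-1359418 - (22755 + k) = -1359418 - (22755 + 279117) = -1359418 - 1*301872 = -1359418 - 301872 = -1661290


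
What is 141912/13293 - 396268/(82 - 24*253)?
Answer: 339869078/4423615 ≈ 76.831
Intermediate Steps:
141912/13293 - 396268/(82 - 24*253) = 141912*(1/13293) - 396268/(82 - 6072) = 15768/1477 - 396268/(-5990) = 15768/1477 - 396268*(-1/5990) = 15768/1477 + 198134/2995 = 339869078/4423615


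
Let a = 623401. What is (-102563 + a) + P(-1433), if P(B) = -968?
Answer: 519870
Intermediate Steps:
(-102563 + a) + P(-1433) = (-102563 + 623401) - 968 = 520838 - 968 = 519870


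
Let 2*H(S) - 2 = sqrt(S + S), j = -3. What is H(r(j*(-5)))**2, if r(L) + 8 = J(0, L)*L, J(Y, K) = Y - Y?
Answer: -3 + 4*I ≈ -3.0 + 4.0*I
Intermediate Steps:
J(Y, K) = 0
r(L) = -8 (r(L) = -8 + 0*L = -8 + 0 = -8)
H(S) = 1 + sqrt(2)*sqrt(S)/2 (H(S) = 1 + sqrt(S + S)/2 = 1 + sqrt(2*S)/2 = 1 + (sqrt(2)*sqrt(S))/2 = 1 + sqrt(2)*sqrt(S)/2)
H(r(j*(-5)))**2 = (1 + sqrt(2)*sqrt(-8)/2)**2 = (1 + sqrt(2)*(2*I*sqrt(2))/2)**2 = (1 + 2*I)**2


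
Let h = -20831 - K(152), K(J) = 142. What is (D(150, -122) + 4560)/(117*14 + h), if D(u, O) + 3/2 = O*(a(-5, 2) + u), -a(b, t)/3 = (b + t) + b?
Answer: 11113/12890 ≈ 0.86214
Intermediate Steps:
a(b, t) = -6*b - 3*t (a(b, t) = -3*((b + t) + b) = -3*(t + 2*b) = -6*b - 3*t)
D(u, O) = -3/2 + O*(24 + u) (D(u, O) = -3/2 + O*((-6*(-5) - 3*2) + u) = -3/2 + O*((30 - 6) + u) = -3/2 + O*(24 + u))
h = -20973 (h = -20831 - 1*142 = -20831 - 142 = -20973)
(D(150, -122) + 4560)/(117*14 + h) = ((-3/2 + 24*(-122) - 122*150) + 4560)/(117*14 - 20973) = ((-3/2 - 2928 - 18300) + 4560)/(1638 - 20973) = (-42459/2 + 4560)/(-19335) = -33339/2*(-1/19335) = 11113/12890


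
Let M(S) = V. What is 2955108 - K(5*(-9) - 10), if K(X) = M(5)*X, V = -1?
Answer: 2955053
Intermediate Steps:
M(S) = -1
K(X) = -X
2955108 - K(5*(-9) - 10) = 2955108 - (-1)*(5*(-9) - 10) = 2955108 - (-1)*(-45 - 10) = 2955108 - (-1)*(-55) = 2955108 - 1*55 = 2955108 - 55 = 2955053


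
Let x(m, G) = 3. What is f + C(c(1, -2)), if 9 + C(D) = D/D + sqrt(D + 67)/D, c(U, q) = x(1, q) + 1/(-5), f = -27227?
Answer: -27235 + sqrt(1745)/14 ≈ -27232.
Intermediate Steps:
c(U, q) = 14/5 (c(U, q) = 3 + 1/(-5) = 3 - 1/5 = 14/5)
C(D) = -8 + sqrt(67 + D)/D (C(D) = -9 + (D/D + sqrt(D + 67)/D) = -9 + (1 + sqrt(67 + D)/D) = -8 + sqrt(67 + D)/D)
f + C(c(1, -2)) = -27227 + (-8 + sqrt(67 + 14/5)/(14/5)) = -27227 + (-8 + 5*sqrt(349/5)/14) = -27227 + (-8 + 5*(sqrt(1745)/5)/14) = -27227 + (-8 + sqrt(1745)/14) = -27235 + sqrt(1745)/14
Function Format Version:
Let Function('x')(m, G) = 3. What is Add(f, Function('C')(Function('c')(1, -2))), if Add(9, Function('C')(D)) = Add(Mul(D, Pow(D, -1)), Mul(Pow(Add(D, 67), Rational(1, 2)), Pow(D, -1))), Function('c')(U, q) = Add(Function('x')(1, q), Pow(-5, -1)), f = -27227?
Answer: Add(-27235, Mul(Rational(1, 14), Pow(1745, Rational(1, 2)))) ≈ -27232.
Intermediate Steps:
Function('c')(U, q) = Rational(14, 5) (Function('c')(U, q) = Add(3, Pow(-5, -1)) = Add(3, Rational(-1, 5)) = Rational(14, 5))
Function('C')(D) = Add(-8, Mul(Pow(D, -1), Pow(Add(67, D), Rational(1, 2)))) (Function('C')(D) = Add(-9, Add(Mul(D, Pow(D, -1)), Mul(Pow(Add(D, 67), Rational(1, 2)), Pow(D, -1)))) = Add(-9, Add(1, Mul(Pow(Add(67, D), Rational(1, 2)), Pow(D, -1)))) = Add(-9, Add(1, Mul(Pow(D, -1), Pow(Add(67, D), Rational(1, 2))))) = Add(-8, Mul(Pow(D, -1), Pow(Add(67, D), Rational(1, 2)))))
Add(f, Function('C')(Function('c')(1, -2))) = Add(-27227, Add(-8, Mul(Pow(Rational(14, 5), -1), Pow(Add(67, Rational(14, 5)), Rational(1, 2))))) = Add(-27227, Add(-8, Mul(Rational(5, 14), Pow(Rational(349, 5), Rational(1, 2))))) = Add(-27227, Add(-8, Mul(Rational(5, 14), Mul(Rational(1, 5), Pow(1745, Rational(1, 2)))))) = Add(-27227, Add(-8, Mul(Rational(1, 14), Pow(1745, Rational(1, 2))))) = Add(-27235, Mul(Rational(1, 14), Pow(1745, Rational(1, 2))))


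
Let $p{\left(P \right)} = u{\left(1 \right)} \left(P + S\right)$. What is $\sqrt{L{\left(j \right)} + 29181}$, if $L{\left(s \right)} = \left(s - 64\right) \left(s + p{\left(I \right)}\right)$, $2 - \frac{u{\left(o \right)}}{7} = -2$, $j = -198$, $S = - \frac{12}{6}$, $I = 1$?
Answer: $\sqrt{88393} \approx 297.31$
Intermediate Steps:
$S = -2$ ($S = \left(-12\right) \frac{1}{6} = -2$)
$u{\left(o \right)} = 28$ ($u{\left(o \right)} = 14 - -14 = 14 + 14 = 28$)
$p{\left(P \right)} = -56 + 28 P$ ($p{\left(P \right)} = 28 \left(P - 2\right) = 28 \left(-2 + P\right) = -56 + 28 P$)
$L{\left(s \right)} = \left(-64 + s\right) \left(-28 + s\right)$ ($L{\left(s \right)} = \left(s - 64\right) \left(s + \left(-56 + 28 \cdot 1\right)\right) = \left(-64 + s\right) \left(s + \left(-56 + 28\right)\right) = \left(-64 + s\right) \left(s - 28\right) = \left(-64 + s\right) \left(-28 + s\right)$)
$\sqrt{L{\left(j \right)} + 29181} = \sqrt{\left(1792 + \left(-198\right)^{2} - -18216\right) + 29181} = \sqrt{\left(1792 + 39204 + 18216\right) + 29181} = \sqrt{59212 + 29181} = \sqrt{88393}$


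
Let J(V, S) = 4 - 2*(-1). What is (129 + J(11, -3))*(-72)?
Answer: -9720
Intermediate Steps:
J(V, S) = 6 (J(V, S) = 4 + 2 = 6)
(129 + J(11, -3))*(-72) = (129 + 6)*(-72) = 135*(-72) = -9720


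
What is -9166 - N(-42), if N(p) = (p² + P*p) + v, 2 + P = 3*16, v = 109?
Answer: -9107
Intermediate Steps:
P = 46 (P = -2 + 3*16 = -2 + 48 = 46)
N(p) = 109 + p² + 46*p (N(p) = (p² + 46*p) + 109 = 109 + p² + 46*p)
-9166 - N(-42) = -9166 - (109 + (-42)² + 46*(-42)) = -9166 - (109 + 1764 - 1932) = -9166 - 1*(-59) = -9166 + 59 = -9107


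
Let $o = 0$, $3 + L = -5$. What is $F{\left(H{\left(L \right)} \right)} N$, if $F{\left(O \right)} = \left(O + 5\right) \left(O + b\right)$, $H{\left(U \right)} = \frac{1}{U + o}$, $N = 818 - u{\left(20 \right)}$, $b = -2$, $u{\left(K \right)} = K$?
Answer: $- \frac{264537}{32} \approx -8266.8$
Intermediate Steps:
$L = -8$ ($L = -3 - 5 = -8$)
$N = 798$ ($N = 818 - 20 = 798$)
$H{\left(U \right)} = \frac{1}{U}$ ($H{\left(U \right)} = \frac{1}{U + 0} = \frac{1}{U}$)
$F{\left(O \right)} = \left(-2 + O\right) \left(5 + O\right)$ ($F{\left(O \right)} = \left(O + 5\right) \left(O - 2\right) = \left(5 + O\right) \left(-2 + O\right) = \left(-2 + O\right) \left(5 + O\right)$)
$F{\left(H{\left(L \right)} \right)} N = \left(-10 + \left(\frac{1}{-8}\right)^{2} + \frac{3}{-8}\right) 798 = \left(-10 + \left(- \frac{1}{8}\right)^{2} + 3 \left(- \frac{1}{8}\right)\right) 798 = \left(-10 + \frac{1}{64} - \frac{3}{8}\right) 798 = \left(- \frac{663}{64}\right) 798 = - \frac{264537}{32}$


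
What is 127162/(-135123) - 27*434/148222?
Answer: -10215788639/10014100653 ≈ -1.0201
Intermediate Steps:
127162/(-135123) - 27*434/148222 = 127162*(-1/135123) - 11718*1/148222 = -127162/135123 - 5859/74111 = -10215788639/10014100653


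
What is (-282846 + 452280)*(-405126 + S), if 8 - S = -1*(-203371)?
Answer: -103098725226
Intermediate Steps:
S = -203363 (S = 8 - (-1)*(-203371) = 8 - 1*203371 = 8 - 203371 = -203363)
(-282846 + 452280)*(-405126 + S) = (-282846 + 452280)*(-405126 - 203363) = 169434*(-608489) = -103098725226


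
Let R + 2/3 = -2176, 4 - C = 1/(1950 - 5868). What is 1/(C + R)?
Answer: -3918/8512507 ≈ -0.00046026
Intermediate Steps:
C = 15673/3918 (C = 4 - 1/(1950 - 5868) = 4 - 1/(-3918) = 4 - 1*(-1/3918) = 4 + 1/3918 = 15673/3918 ≈ 4.0003)
R = -6530/3 (R = -⅔ - 2176 = -6530/3 ≈ -2176.7)
1/(C + R) = 1/(15673/3918 - 6530/3) = 1/(-8512507/3918) = -3918/8512507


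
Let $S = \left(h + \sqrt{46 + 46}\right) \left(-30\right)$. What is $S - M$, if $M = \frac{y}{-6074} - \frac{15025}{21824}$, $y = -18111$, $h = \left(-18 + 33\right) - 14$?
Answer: $- \frac{2140380947}{66279488} - 60 \sqrt{23} \approx -320.04$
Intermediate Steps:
$h = 1$ ($h = 15 - 14 = 1$)
$S = -30 - 60 \sqrt{23}$ ($S = \left(1 + \sqrt{46 + 46}\right) \left(-30\right) = \left(1 + \sqrt{92}\right) \left(-30\right) = \left(1 + 2 \sqrt{23}\right) \left(-30\right) = -30 - 60 \sqrt{23} \approx -317.75$)
$M = \frac{151996307}{66279488}$ ($M = - \frac{18111}{-6074} - \frac{15025}{21824} = \left(-18111\right) \left(- \frac{1}{6074}\right) - \frac{15025}{21824} = \frac{18111}{6074} - \frac{15025}{21824} = \frac{151996307}{66279488} \approx 2.2933$)
$S - M = \left(-30 - 60 \sqrt{23}\right) - \frac{151996307}{66279488} = - \frac{2140380947}{66279488} - 60 \sqrt{23}$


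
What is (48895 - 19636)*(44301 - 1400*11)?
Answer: 845614359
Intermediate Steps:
(48895 - 19636)*(44301 - 1400*11) = 29259*(44301 - 15400) = 29259*28901 = 845614359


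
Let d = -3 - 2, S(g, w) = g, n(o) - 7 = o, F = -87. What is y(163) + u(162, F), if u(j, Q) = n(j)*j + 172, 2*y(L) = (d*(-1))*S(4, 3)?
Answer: 27560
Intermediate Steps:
n(o) = 7 + o
d = -5
y(L) = 10 (y(L) = (-5*(-1)*4)/2 = (5*4)/2 = (½)*20 = 10)
u(j, Q) = 172 + j*(7 + j) (u(j, Q) = (7 + j)*j + 172 = j*(7 + j) + 172 = 172 + j*(7 + j))
y(163) + u(162, F) = 10 + (172 + 162*(7 + 162)) = 10 + (172 + 162*169) = 10 + (172 + 27378) = 10 + 27550 = 27560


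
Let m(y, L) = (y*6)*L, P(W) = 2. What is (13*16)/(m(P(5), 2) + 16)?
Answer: 26/5 ≈ 5.2000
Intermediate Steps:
m(y, L) = 6*L*y (m(y, L) = (6*y)*L = 6*L*y)
(13*16)/(m(P(5), 2) + 16) = (13*16)/(6*2*2 + 16) = 208/(24 + 16) = 208/40 = 208*(1/40) = 26/5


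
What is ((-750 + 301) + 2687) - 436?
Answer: 1802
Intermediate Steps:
((-750 + 301) + 2687) - 436 = (-449 + 2687) - 436 = 2238 - 436 = 1802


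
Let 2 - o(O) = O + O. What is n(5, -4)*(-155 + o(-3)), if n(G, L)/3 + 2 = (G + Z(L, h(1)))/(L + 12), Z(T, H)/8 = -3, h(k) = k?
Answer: 15435/8 ≈ 1929.4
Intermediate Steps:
o(O) = 2 - 2*O (o(O) = 2 - (O + O) = 2 - 2*O)
Z(T, H) = -24 (Z(T, H) = 8*(-3) = -24)
n(G, L) = -6 + 3*(-24 + G)/(12 + L) (n(G, L) = -6 + 3*((G - 24)/(L + 12)) = -6 + 3*((-24 + G)/(12 + L)) = -6 + 3*(-24 + G)/(12 + L))
n(5, -4)*(-155 + o(-3)) = (3*(-48 + 5 - 2*(-4))/(12 - 4))*(-155 + (2 - 2*(-3))) = (3*(-48 + 5 + 8)/8)*(-155 + (2 + 6)) = (3*(⅛)*(-35))*(-155 + 8) = -105/8*(-147) = 15435/8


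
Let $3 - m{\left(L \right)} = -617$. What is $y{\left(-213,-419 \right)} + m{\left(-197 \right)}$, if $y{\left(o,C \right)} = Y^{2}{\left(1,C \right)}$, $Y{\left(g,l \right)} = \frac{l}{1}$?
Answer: $176181$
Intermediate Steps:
$Y{\left(g,l \right)} = l$ ($Y{\left(g,l \right)} = l 1 = l$)
$m{\left(L \right)} = 620$ ($m{\left(L \right)} = 3 - -617 = 3 + 617 = 620$)
$y{\left(o,C \right)} = C^{2}$
$y{\left(-213,-419 \right)} + m{\left(-197 \right)} = \left(-419\right)^{2} + 620 = 175561 + 620 = 176181$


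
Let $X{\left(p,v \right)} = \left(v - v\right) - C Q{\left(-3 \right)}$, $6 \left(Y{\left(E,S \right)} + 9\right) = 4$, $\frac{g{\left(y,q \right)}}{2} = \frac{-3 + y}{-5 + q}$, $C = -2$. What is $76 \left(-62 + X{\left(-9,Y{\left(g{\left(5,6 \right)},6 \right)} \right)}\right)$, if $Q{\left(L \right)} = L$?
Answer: $-5168$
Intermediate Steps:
$g{\left(y,q \right)} = \frac{2 \left(-3 + y\right)}{-5 + q}$ ($g{\left(y,q \right)} = 2 \frac{-3 + y}{-5 + q} = \frac{2 \left(-3 + y\right)}{-5 + q}$)
$Y{\left(E,S \right)} = - \frac{25}{3}$ ($Y{\left(E,S \right)} = -9 + \frac{1}{6} \cdot 4 = -9 + \frac{2}{3} = - \frac{25}{3}$)
$X{\left(p,v \right)} = -6$ ($X{\left(p,v \right)} = \left(v - v\right) - \left(-2\right) \left(-3\right) = 0 - 6 = -6$)
$76 \left(-62 + X{\left(-9,Y{\left(g{\left(5,6 \right)},6 \right)} \right)}\right) = 76 \left(-62 - 6\right) = 76 \left(-68\right) = -5168$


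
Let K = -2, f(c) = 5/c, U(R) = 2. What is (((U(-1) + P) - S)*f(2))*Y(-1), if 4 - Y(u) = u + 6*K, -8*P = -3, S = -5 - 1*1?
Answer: 5695/16 ≈ 355.94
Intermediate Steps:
S = -6 (S = -5 - 1 = -6)
P = 3/8 (P = -⅛*(-3) = 3/8 ≈ 0.37500)
Y(u) = 16 - u (Y(u) = 4 - (u + 6*(-2)) = 4 - (u - 12) = 4 - (-12 + u) = 4 + (12 - u) = 16 - u)
(((U(-1) + P) - S)*f(2))*Y(-1) = (((2 + 3/8) - 1*(-6))*(5/2))*(16 - 1*(-1)) = ((19/8 + 6)*(5*(½)))*(16 + 1) = ((67/8)*(5/2))*17 = (335/16)*17 = 5695/16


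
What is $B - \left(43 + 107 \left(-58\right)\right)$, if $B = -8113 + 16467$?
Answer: $14517$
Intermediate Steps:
$B = 8354$
$B - \left(43 + 107 \left(-58\right)\right) = 8354 - \left(43 + 107 \left(-58\right)\right) = 8354 - \left(43 - 6206\right) = 8354 - -6163 = 8354 + 6163 = 14517$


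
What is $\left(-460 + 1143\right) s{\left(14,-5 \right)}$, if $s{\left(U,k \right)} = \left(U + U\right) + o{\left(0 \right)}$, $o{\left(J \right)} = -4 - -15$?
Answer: $26637$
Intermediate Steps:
$o{\left(J \right)} = 11$ ($o{\left(J \right)} = -4 + 15 = 11$)
$s{\left(U,k \right)} = 11 + 2 U$ ($s{\left(U,k \right)} = \left(U + U\right) + 11 = 2 U + 11 = 11 + 2 U$)
$\left(-460 + 1143\right) s{\left(14,-5 \right)} = \left(-460 + 1143\right) \left(11 + 2 \cdot 14\right) = 683 \left(11 + 28\right) = 683 \cdot 39 = 26637$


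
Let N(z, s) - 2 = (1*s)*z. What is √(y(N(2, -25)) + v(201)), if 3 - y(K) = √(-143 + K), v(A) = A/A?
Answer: √(4 - I*√191) ≈ 3.0321 - 2.279*I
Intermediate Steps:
N(z, s) = 2 + s*z (N(z, s) = 2 + (1*s)*z = 2 + s*z)
v(A) = 1
y(K) = 3 - √(-143 + K)
√(y(N(2, -25)) + v(201)) = √((3 - √(-143 + (2 - 25*2))) + 1) = √((3 - √(-143 + (2 - 50))) + 1) = √((3 - √(-143 - 48)) + 1) = √((3 - √(-191)) + 1) = √((3 - I*√191) + 1) = √(4 - I*√191)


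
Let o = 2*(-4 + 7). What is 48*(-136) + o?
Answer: -6522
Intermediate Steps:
o = 6 (o = 2*3 = 6)
48*(-136) + o = 48*(-136) + 6 = -6528 + 6 = -6522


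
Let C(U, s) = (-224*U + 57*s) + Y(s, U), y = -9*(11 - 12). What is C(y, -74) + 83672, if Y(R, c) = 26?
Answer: 77464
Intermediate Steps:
y = 9 (y = -9*(-1) = 9)
C(U, s) = 26 - 224*U + 57*s (C(U, s) = (-224*U + 57*s) + 26 = 26 - 224*U + 57*s)
C(y, -74) + 83672 = (26 - 224*9 + 57*(-74)) + 83672 = (26 - 2016 - 4218) + 83672 = -6208 + 83672 = 77464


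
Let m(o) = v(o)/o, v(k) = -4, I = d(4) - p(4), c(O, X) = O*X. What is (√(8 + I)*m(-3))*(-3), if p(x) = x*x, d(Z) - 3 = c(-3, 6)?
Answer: -4*I*√23 ≈ -19.183*I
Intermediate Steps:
d(Z) = -15 (d(Z) = 3 - 3*6 = 3 - 18 = -15)
p(x) = x²
I = -31 (I = -15 - 1*4² = -15 - 1*16 = -15 - 16 = -31)
m(o) = -4/o
(√(8 + I)*m(-3))*(-3) = (√(8 - 31)*(-4/(-3)))*(-3) = (√(-23)*(-4*(-⅓)))*(-3) = ((I*√23)*(4/3))*(-3) = (4*I*√23/3)*(-3) = -4*I*√23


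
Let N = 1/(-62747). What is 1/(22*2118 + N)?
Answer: 62747/2923759211 ≈ 2.1461e-5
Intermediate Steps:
N = -1/62747 ≈ -1.5937e-5
1/(22*2118 + N) = 1/(22*2118 - 1/62747) = 1/(46596 - 1/62747) = 1/(2923759211/62747) = 62747/2923759211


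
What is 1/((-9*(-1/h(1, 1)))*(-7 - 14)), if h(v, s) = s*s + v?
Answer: -2/189 ≈ -0.010582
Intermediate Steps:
h(v, s) = v + s² (h(v, s) = s² + v = v + s²)
1/((-9*(-1/h(1, 1)))*(-7 - 14)) = 1/((-9*(-1/(1 + 1²)))*(-7 - 14)) = 1/(-9*(-1/(1 + 1))*(-21)) = 1/(-9/(2*(-1))*(-21)) = 1/(-9/(-2)*(-21)) = 1/(-9*(-½)*(-21)) = 1/((9/2)*(-21)) = 1/(-189/2) = -2/189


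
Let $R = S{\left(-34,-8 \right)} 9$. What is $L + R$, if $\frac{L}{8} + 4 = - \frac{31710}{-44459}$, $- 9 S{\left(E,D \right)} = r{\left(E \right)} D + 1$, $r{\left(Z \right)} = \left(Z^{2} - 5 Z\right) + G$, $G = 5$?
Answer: $\frac{472185965}{44459} \approx 10621.0$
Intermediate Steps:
$r{\left(Z \right)} = 5 + Z^{2} - 5 Z$ ($r{\left(Z \right)} = \left(Z^{2} - 5 Z\right) + 5 = 5 + Z^{2} - 5 Z$)
$S{\left(E,D \right)} = - \frac{1}{9} - \frac{D \left(5 + E^{2} - 5 E\right)}{9}$ ($S{\left(E,D \right)} = - \frac{\left(5 + E^{2} - 5 E\right) D + 1}{9} = - \frac{D \left(5 + E^{2} - 5 E\right) + 1}{9} = - \frac{1 + D \left(5 + E^{2} - 5 E\right)}{9} = - \frac{1}{9} - \frac{D \left(5 + E^{2} - 5 E\right)}{9}$)
$L = - \frac{1169008}{44459}$ ($L = -32 + 8 \left(- \frac{31710}{-44459}\right) = -32 + 8 \left(\left(-31710\right) \left(- \frac{1}{44459}\right)\right) = -32 + 8 \cdot \frac{31710}{44459} = -32 + \frac{253680}{44459} = - \frac{1169008}{44459} \approx -26.294$)
$R = 10647$ ($R = \left(- \frac{1}{9} - - \frac{8 \left(5 + \left(-34\right)^{2} - -170\right)}{9}\right) 9 = \left(- \frac{1}{9} - - \frac{8 \left(5 + 1156 + 170\right)}{9}\right) 9 = \left(- \frac{1}{9} - \left(- \frac{8}{9}\right) 1331\right) 9 = \left(- \frac{1}{9} + \frac{10648}{9}\right) 9 = 1183 \cdot 9 = 10647$)
$L + R = - \frac{1169008}{44459} + 10647 = \frac{472185965}{44459}$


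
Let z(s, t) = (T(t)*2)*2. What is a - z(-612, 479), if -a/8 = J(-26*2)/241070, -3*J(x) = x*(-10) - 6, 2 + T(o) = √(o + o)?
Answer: 2894896/361605 - 4*√958 ≈ -115.80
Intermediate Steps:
T(o) = -2 + √2*√o (T(o) = -2 + √(o + o) = -2 + √(2*o) = -2 + √2*√o)
J(x) = 2 + 10*x/3 (J(x) = -(x*(-10) - 6)/3 = -(-10*x - 6)/3 = -(-6 - 10*x)/3 = 2 + 10*x/3)
a = 2056/361605 (a = -8*(2 + 10*(-26*2)/3)/241070 = -8*(2 + (10/3)*(-52))/241070 = -8*(2 - 520/3)/241070 = -(-4112)/(3*241070) = -8*(-257/361605) = 2056/361605 ≈ 0.0056858)
z(s, t) = -8 + 4*√2*√t (z(s, t) = ((-2 + √2*√t)*2)*2 = (-4 + 2*√2*√t)*2 = -8 + 4*√2*√t)
a - z(-612, 479) = 2056/361605 - (-8 + 4*√2*√479) = 2056/361605 - (-8 + 4*√958) = 2056/361605 + (8 - 4*√958) = 2894896/361605 - 4*√958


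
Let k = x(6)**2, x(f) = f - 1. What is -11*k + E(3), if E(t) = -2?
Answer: -277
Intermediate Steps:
x(f) = -1 + f
k = 25 (k = (-1 + 6)**2 = 5**2 = 25)
-11*k + E(3) = -11*25 - 2 = -275 - 2 = -277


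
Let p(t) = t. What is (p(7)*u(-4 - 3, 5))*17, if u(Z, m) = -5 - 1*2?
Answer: -833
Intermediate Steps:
u(Z, m) = -7 (u(Z, m) = -5 - 2 = -7)
(p(7)*u(-4 - 3, 5))*17 = (7*(-7))*17 = -49*17 = -833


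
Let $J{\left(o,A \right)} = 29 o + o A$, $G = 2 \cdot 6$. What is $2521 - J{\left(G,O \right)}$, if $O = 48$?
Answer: $1597$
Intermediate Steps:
$G = 12$
$J{\left(o,A \right)} = 29 o + A o$
$2521 - J{\left(G,O \right)} = 2521 - 12 \left(29 + 48\right) = 2521 - 12 \cdot 77 = 2521 - 924 = 1597$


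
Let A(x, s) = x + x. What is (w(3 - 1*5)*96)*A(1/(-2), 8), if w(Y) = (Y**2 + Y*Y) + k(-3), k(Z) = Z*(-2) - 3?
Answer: -1056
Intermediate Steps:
k(Z) = -3 - 2*Z (k(Z) = -2*Z - 3 = -3 - 2*Z)
w(Y) = 3 + 2*Y**2 (w(Y) = (Y**2 + Y*Y) + (-3 - 2*(-3)) = (Y**2 + Y**2) + (-3 + 6) = 2*Y**2 + 3 = 3 + 2*Y**2)
A(x, s) = 2*x
(w(3 - 1*5)*96)*A(1/(-2), 8) = ((3 + 2*(3 - 1*5)**2)*96)*(2*(1/(-2))) = ((3 + 2*(3 - 5)**2)*96)*(2*(1*(-1/2))) = ((3 + 2*(-2)**2)*96)*(2*(-1/2)) = ((3 + 2*4)*96)*(-1) = ((3 + 8)*96)*(-1) = (11*96)*(-1) = 1056*(-1) = -1056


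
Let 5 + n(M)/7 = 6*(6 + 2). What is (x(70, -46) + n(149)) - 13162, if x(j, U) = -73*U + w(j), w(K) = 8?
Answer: -9495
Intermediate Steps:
n(M) = 301 (n(M) = -35 + 7*(6*(6 + 2)) = -35 + 7*(6*8) = -35 + 7*48 = -35 + 336 = 301)
x(j, U) = 8 - 73*U (x(j, U) = -73*U + 8 = 8 - 73*U)
(x(70, -46) + n(149)) - 13162 = ((8 - 73*(-46)) + 301) - 13162 = ((8 + 3358) + 301) - 13162 = (3366 + 301) - 13162 = 3667 - 13162 = -9495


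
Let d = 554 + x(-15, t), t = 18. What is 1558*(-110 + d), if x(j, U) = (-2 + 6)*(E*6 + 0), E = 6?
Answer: 916104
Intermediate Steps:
x(j, U) = 144 (x(j, U) = (-2 + 6)*(6*6 + 0) = 4*(36 + 0) = 4*36 = 144)
d = 698 (d = 554 + 144 = 698)
1558*(-110 + d) = 1558*(-110 + 698) = 1558*588 = 916104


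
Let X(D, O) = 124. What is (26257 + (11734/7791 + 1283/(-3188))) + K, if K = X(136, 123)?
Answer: 655270986887/24837708 ≈ 26382.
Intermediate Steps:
K = 124
(26257 + (11734/7791 + 1283/(-3188))) + K = (26257 + (11734/7791 + 1283/(-3188))) + 124 = (26257 + (11734*(1/7791) + 1283*(-1/3188))) + 124 = (26257 + (11734/7791 - 1283/3188)) + 124 = (26257 + 27412139/24837708) + 124 = 652191111095/24837708 + 124 = 655270986887/24837708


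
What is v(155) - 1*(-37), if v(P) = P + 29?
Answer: 221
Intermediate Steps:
v(P) = 29 + P
v(155) - 1*(-37) = (29 + 155) - 1*(-37) = 184 + 37 = 221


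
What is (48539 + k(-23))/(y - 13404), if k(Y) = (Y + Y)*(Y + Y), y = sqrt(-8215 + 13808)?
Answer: -678979620/179661623 - 50655*sqrt(5593)/179661623 ≈ -3.8003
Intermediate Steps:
y = sqrt(5593) ≈ 74.786
k(Y) = 4*Y**2 (k(Y) = (2*Y)*(2*Y) = 4*Y**2)
(48539 + k(-23))/(y - 13404) = (48539 + 4*(-23)**2)/(sqrt(5593) - 13404) = (48539 + 4*529)/(-13404 + sqrt(5593)) = (48539 + 2116)/(-13404 + sqrt(5593)) = 50655/(-13404 + sqrt(5593))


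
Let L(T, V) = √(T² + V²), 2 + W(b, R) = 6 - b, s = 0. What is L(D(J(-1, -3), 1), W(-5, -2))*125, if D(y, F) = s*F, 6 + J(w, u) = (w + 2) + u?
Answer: 1125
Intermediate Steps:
W(b, R) = 4 - b (W(b, R) = -2 + (6 - b) = 4 - b)
J(w, u) = -4 + u + w (J(w, u) = -6 + ((w + 2) + u) = -6 + ((2 + w) + u) = -6 + (2 + u + w) = -4 + u + w)
D(y, F) = 0 (D(y, F) = 0*F = 0)
L(D(J(-1, -3), 1), W(-5, -2))*125 = √(0² + (4 - 1*(-5))²)*125 = √(0 + (4 + 5)²)*125 = √(0 + 9²)*125 = √(0 + 81)*125 = √81*125 = 9*125 = 1125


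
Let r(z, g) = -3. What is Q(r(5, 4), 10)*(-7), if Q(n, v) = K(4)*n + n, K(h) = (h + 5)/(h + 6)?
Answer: 399/10 ≈ 39.900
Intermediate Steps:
K(h) = (5 + h)/(6 + h)
Q(n, v) = 19*n/10 (Q(n, v) = ((5 + 4)/(6 + 4))*n + n = (9/10)*n + n = ((⅒)*9)*n + n = 9*n/10 + n = 19*n/10)
Q(r(5, 4), 10)*(-7) = ((19/10)*(-3))*(-7) = -57/10*(-7) = 399/10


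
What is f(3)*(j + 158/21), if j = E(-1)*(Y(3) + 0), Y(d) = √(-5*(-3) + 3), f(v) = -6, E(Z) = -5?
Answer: -316/7 + 90*√2 ≈ 82.136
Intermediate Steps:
Y(d) = 3*√2 (Y(d) = √(15 + 3) = √18 = 3*√2)
j = -15*√2 (j = -5*(3*√2 + 0) = -15*√2 ≈ -21.213)
f(3)*(j + 158/21) = -6*(-15*√2 + 158/21) = -6*(158/21 - 15*√2) = -316/7 + 90*√2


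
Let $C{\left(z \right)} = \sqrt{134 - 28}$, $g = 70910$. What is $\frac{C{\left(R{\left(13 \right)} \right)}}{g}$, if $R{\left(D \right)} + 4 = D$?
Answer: $\frac{\sqrt{106}}{70910} \approx 0.00014519$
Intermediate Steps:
$R{\left(D \right)} = -4 + D$
$C{\left(z \right)} = \sqrt{106}$
$\frac{C{\left(R{\left(13 \right)} \right)}}{g} = \frac{\sqrt{106}}{70910}$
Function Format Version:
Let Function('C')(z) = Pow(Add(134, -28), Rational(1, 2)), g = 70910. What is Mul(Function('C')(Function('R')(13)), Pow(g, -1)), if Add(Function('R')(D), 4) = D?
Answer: Mul(Rational(1, 70910), Pow(106, Rational(1, 2))) ≈ 0.00014519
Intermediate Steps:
Function('R')(D) = Add(-4, D)
Function('C')(z) = Pow(106, Rational(1, 2))
Mul(Function('C')(Function('R')(13)), Pow(g, -1)) = Mul(Pow(106, Rational(1, 2)), Pow(70910, -1)) = Mul(Pow(106, Rational(1, 2)), Rational(1, 70910)) = Mul(Rational(1, 70910), Pow(106, Rational(1, 2)))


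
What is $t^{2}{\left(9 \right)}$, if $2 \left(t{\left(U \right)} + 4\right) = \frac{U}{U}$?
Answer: $\frac{49}{4} \approx 12.25$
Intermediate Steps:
$t{\left(U \right)} = - \frac{7}{2}$ ($t{\left(U \right)} = -4 + \frac{U \frac{1}{U}}{2} = -4 + \frac{1}{2} \cdot 1 = -4 + \frac{1}{2} = - \frac{7}{2}$)
$t^{2}{\left(9 \right)} = \left(- \frac{7}{2}\right)^{2} = \frac{49}{4}$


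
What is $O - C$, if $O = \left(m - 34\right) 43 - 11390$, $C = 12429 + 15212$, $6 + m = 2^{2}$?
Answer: $-40579$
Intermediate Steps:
$m = -2$ ($m = -6 + 2^{2} = -6 + 4 = -2$)
$C = 27641$
$O = -12938$ ($O = \left(-2 - 34\right) 43 - 11390 = \left(-36\right) 43 - 11390 = -1548 - 11390 = -12938$)
$O - C = -12938 - 27641 = -40579$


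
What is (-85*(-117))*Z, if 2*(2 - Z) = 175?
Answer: -1700595/2 ≈ -8.5030e+5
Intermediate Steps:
Z = -171/2 (Z = 2 - 1/2*175 = 2 - 175/2 = -171/2 ≈ -85.500)
(-85*(-117))*Z = -85*(-117)*(-171/2) = 9945*(-171/2) = -1700595/2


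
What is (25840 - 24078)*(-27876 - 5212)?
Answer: -58301056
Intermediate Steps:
(25840 - 24078)*(-27876 - 5212) = 1762*(-33088) = -58301056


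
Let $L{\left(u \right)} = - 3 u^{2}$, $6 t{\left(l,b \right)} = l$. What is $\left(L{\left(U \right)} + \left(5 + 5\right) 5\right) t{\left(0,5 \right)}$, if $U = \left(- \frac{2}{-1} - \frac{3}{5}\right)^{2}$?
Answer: $0$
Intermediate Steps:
$t{\left(l,b \right)} = \frac{l}{6}$
$U = \frac{49}{25}$ ($U = \left(\left(-2\right) \left(-1\right) - \frac{3}{5}\right)^{2} = \left(2 - \frac{3}{5}\right)^{2} = \left(\frac{7}{5}\right)^{2} = \frac{49}{25} \approx 1.96$)
$\left(L{\left(U \right)} + \left(5 + 5\right) 5\right) t{\left(0,5 \right)} = \left(- 3 \left(\frac{49}{25}\right)^{2} + \left(5 + 5\right) 5\right) \frac{1}{6} \cdot 0 = \left(\left(-3\right) \frac{2401}{625} + 10 \cdot 5\right) 0 = \left(- \frac{7203}{625} + 50\right) 0 = \frac{24047}{625} \cdot 0 = 0$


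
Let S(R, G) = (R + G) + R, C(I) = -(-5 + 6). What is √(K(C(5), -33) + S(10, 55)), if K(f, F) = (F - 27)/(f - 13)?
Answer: √3885/7 ≈ 8.9043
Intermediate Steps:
C(I) = -1 (C(I) = -1*1 = -1)
K(f, F) = (-27 + F)/(-13 + f)
S(R, G) = G + 2*R (S(R, G) = (G + R) + R = G + 2*R)
√(K(C(5), -33) + S(10, 55)) = √((-27 - 33)/(-13 - 1) + (55 + 2*10)) = √(-60/(-14) + (55 + 20)) = √(-1/14*(-60) + 75) = √(30/7 + 75) = √(555/7) = √3885/7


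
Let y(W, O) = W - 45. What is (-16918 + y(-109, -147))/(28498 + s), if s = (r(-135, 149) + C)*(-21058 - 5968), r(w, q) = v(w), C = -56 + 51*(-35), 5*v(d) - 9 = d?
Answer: -5335/15770131 ≈ -0.00033830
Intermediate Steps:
v(d) = 9/5 + d/5
y(W, O) = -45 + W
C = -1841 (C = -56 - 1785 = -1841)
r(w, q) = 9/5 + w/5
s = 252179606/5 (s = ((9/5 + (⅕)*(-135)) - 1841)*(-21058 - 5968) = ((9/5 - 27) - 1841)*(-27026) = (-126/5 - 1841)*(-27026) = -9331/5*(-27026) = 252179606/5 ≈ 5.0436e+7)
(-16918 + y(-109, -147))/(28498 + s) = (-16918 + (-45 - 109))/(28498 + 252179606/5) = (-16918 - 154)/(252322096/5) = -17072*5/252322096 = -5335/15770131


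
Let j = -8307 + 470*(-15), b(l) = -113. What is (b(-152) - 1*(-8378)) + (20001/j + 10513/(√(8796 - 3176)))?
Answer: 42301868/5119 + 10513*√1405/2810 ≈ 8403.9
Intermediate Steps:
j = -15357 (j = -8307 - 7050 = -15357)
(b(-152) - 1*(-8378)) + (20001/j + 10513/(√(8796 - 3176))) = (-113 - 1*(-8378)) + (20001/(-15357) + 10513/(√(8796 - 3176))) = (-113 + 8378) + (20001*(-1/15357) + 10513/(√5620)) = 8265 + (-6667/5119 + 10513/((2*√1405))) = 8265 + (-6667/5119 + 10513*(√1405/2810)) = 8265 + (-6667/5119 + 10513*√1405/2810) = 42301868/5119 + 10513*√1405/2810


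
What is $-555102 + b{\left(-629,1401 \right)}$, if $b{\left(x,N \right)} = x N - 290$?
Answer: $-1436621$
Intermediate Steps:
$b{\left(x,N \right)} = -290 + N x$ ($b{\left(x,N \right)} = N x - 290 = -290 + N x$)
$-555102 + b{\left(-629,1401 \right)} = -555102 + \left(-290 + 1401 \left(-629\right)\right) = -555102 - 881519 = -1436621$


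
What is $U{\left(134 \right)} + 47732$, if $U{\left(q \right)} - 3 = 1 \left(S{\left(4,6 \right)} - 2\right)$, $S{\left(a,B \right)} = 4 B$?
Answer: $47757$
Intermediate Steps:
$U{\left(q \right)} = 25$ ($U{\left(q \right)} = 3 + 1 \left(4 \cdot 6 - 2\right) = 3 + 1 \left(24 - 2\right) = 3 + 1 \cdot 22 = 3 + 22 = 25$)
$U{\left(134 \right)} + 47732 = 25 + 47732 = 47757$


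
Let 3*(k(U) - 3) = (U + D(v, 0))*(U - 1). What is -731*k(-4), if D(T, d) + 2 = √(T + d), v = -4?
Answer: -9503 + 7310*I/3 ≈ -9503.0 + 2436.7*I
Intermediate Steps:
D(T, d) = -2 + √(T + d)
k(U) = 3 + (-1 + U)*(-2 + U + 2*I)/3 (k(U) = 3 + ((U + (-2 + √(-4 + 0)))*(U - 1))/3 = 3 + ((U + (-2 + √(-4)))*(-1 + U))/3 = 3 + ((U + (-2 + 2*I))*(-1 + U))/3 = 3 + ((-2 + U + 2*I)*(-1 + U))/3 = 3 + ((-1 + U)*(-2 + U + 2*I))/3 = 3 + (-1 + U)*(-2 + U + 2*I)/3)
-731*k(-4) = -731*(11/3 - 2*I/3 + (⅓)*(-4)² + (⅓)*(-4)*(-3 + 2*I)) = -731*(11/3 - 2*I/3 + (⅓)*16 + (4 - 8*I/3)) = -731*(11/3 - 2*I/3 + 16/3 + (4 - 8*I/3)) = -731*(13 - 10*I/3) = -9503 + 7310*I/3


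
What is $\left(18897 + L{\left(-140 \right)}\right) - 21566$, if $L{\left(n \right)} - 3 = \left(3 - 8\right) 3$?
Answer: $-2681$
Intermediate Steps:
$L{\left(n \right)} = -12$ ($L{\left(n \right)} = 3 + \left(3 - 8\right) 3 = 3 - 15 = -12$)
$\left(18897 + L{\left(-140 \right)}\right) - 21566 = \left(18897 - 12\right) - 21566 = 18885 - 21566 = -2681$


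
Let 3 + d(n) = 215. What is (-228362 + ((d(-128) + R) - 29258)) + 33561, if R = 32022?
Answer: -191825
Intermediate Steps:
d(n) = 212 (d(n) = -3 + 215 = 212)
(-228362 + ((d(-128) + R) - 29258)) + 33561 = (-228362 + ((212 + 32022) - 29258)) + 33561 = (-228362 + (32234 - 29258)) + 33561 = (-228362 + 2976) + 33561 = -225386 + 33561 = -191825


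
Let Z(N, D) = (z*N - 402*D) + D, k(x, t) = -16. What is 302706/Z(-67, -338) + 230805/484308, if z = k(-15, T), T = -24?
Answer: 9896289361/3675628660 ≈ 2.6924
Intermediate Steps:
z = -16
Z(N, D) = -401*D - 16*N (Z(N, D) = (-16*N - 402*D) + D = (-402*D - 16*N) + D = -401*D - 16*N)
302706/Z(-67, -338) + 230805/484308 = 302706/(-401*(-338) - 16*(-67)) + 230805/484308 = 302706/(135538 + 1072) + 230805*(1/484308) = 302706/136610 + 25645/53812 = 302706*(1/136610) + 25645/53812 = 151353/68305 + 25645/53812 = 9896289361/3675628660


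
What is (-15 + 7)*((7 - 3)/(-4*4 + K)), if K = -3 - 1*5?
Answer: 4/3 ≈ 1.3333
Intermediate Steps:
K = -8 (K = -3 - 5 = -8)
(-15 + 7)*((7 - 3)/(-4*4 + K)) = (-15 + 7)*((7 - 3)/(-4*4 - 8)) = -32/(-16 - 8) = -32/(-24) = -32*(-1)/24 = -8*(-⅙) = 4/3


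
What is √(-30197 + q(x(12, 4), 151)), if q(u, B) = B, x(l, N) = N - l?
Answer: I*√30046 ≈ 173.34*I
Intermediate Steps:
√(-30197 + q(x(12, 4), 151)) = √(-30197 + 151) = √(-30046) = I*√30046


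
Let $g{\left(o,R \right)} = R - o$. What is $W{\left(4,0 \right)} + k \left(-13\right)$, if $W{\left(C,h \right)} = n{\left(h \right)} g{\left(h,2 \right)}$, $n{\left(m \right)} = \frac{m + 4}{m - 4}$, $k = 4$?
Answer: $-54$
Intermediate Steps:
$n{\left(m \right)} = \frac{4 + m}{-4 + m}$
$W{\left(C,h \right)} = \frac{\left(2 - h\right) \left(4 + h\right)}{-4 + h}$ ($W{\left(C,h \right)} = \frac{4 + h}{-4 + h} \left(2 - h\right) = \frac{\left(2 - h\right) \left(4 + h\right)}{-4 + h}$)
$W{\left(4,0 \right)} + k \left(-13\right) = - \frac{\left(-2 + 0\right) \left(4 + 0\right)}{-4 + 0} + 4 \left(-13\right) = \left(-1\right) \frac{1}{-4} \left(-2\right) 4 - 52 = \left(-1\right) \left(- \frac{1}{4}\right) \left(-2\right) 4 - 52 = -2 - 52 = -54$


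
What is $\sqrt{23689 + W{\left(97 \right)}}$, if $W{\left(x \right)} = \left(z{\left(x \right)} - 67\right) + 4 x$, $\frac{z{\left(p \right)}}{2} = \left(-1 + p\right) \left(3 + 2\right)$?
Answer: $\sqrt{24970} \approx 158.02$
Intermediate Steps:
$z{\left(p \right)} = -10 + 10 p$ ($z{\left(p \right)} = 2 \left(-1 + p\right) \left(3 + 2\right) = 2 \left(-1 + p\right) 5 = 2 \left(-5 + 5 p\right) = -10 + 10 p$)
$W{\left(x \right)} = -77 + 14 x$ ($W{\left(x \right)} = \left(\left(-10 + 10 x\right) - 67\right) + 4 x = \left(-77 + 10 x\right) + 4 x = -77 + 14 x$)
$\sqrt{23689 + W{\left(97 \right)}} = \sqrt{23689 + \left(-77 + 14 \cdot 97\right)} = \sqrt{23689 + \left(-77 + 1358\right)} = \sqrt{23689 + 1281} = \sqrt{24970}$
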